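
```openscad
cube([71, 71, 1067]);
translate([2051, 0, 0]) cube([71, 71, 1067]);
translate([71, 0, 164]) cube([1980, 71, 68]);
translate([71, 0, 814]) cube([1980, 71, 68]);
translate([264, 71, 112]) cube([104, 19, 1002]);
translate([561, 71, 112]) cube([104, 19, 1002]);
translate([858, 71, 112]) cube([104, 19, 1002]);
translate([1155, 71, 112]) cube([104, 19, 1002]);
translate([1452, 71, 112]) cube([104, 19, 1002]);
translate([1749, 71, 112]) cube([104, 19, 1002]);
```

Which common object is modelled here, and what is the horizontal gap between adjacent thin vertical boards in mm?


A fence section. The picket gap is 193 mm.

Two posts, two rails, 6 pickets — a fence section. Span 1980 mm holds 6 pickets of 104 mm with 7 equal gaps: ⌊(1980 − 6·104) / 7⌋ = 193 mm.


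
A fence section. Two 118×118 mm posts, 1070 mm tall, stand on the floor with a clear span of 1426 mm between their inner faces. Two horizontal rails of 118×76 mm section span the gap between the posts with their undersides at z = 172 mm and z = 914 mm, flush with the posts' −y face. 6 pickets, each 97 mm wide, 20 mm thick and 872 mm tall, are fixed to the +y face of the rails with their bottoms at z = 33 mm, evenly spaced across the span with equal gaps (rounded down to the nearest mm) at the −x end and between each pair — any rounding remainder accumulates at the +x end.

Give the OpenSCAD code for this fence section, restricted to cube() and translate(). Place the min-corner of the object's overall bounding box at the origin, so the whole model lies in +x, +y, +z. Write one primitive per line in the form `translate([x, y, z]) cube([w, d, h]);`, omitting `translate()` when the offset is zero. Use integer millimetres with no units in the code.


cube([118, 118, 1070]);
translate([1544, 0, 0]) cube([118, 118, 1070]);
translate([118, 0, 172]) cube([1426, 118, 76]);
translate([118, 0, 914]) cube([1426, 118, 76]);
translate([238, 118, 33]) cube([97, 20, 872]);
translate([455, 118, 33]) cube([97, 20, 872]);
translate([672, 118, 33]) cube([97, 20, 872]);
translate([889, 118, 33]) cube([97, 20, 872]);
translate([1106, 118, 33]) cube([97, 20, 872]);
translate([1323, 118, 33]) cube([97, 20, 872]);


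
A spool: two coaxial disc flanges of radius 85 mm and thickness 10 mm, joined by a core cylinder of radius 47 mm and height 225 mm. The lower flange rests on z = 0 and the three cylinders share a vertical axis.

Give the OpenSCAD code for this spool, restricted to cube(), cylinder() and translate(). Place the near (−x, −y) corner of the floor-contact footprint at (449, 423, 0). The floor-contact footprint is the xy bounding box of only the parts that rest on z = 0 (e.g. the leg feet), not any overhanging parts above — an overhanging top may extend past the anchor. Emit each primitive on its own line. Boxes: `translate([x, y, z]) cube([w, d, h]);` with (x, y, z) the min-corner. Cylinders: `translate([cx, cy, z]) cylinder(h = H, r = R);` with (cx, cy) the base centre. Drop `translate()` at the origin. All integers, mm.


translate([534, 508, 0]) cylinder(h = 10, r = 85);
translate([534, 508, 10]) cylinder(h = 225, r = 47);
translate([534, 508, 235]) cylinder(h = 10, r = 85);


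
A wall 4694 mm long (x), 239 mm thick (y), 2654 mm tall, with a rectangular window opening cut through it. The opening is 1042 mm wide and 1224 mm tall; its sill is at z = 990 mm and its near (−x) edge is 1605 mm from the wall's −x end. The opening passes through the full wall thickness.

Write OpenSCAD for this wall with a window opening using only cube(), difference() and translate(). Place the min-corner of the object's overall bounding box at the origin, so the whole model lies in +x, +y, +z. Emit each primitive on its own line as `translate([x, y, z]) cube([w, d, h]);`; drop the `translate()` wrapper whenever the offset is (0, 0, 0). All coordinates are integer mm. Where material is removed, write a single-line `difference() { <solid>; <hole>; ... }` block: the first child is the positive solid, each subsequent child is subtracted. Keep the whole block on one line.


difference() { cube([4694, 239, 2654]); translate([1605, 0, 990]) cube([1042, 239, 1224]); }


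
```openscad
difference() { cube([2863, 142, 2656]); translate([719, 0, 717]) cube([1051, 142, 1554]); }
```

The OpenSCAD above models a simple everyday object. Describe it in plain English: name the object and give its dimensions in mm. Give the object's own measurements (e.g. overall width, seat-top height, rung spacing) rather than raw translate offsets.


A wall 2863 mm long (x), 142 mm thick (y), 2656 mm tall, with a rectangular window opening cut through it. The opening is 1051 mm wide and 1554 mm tall; its sill is at z = 717 mm and its near (−x) edge is 719 mm from the wall's −x end. The opening passes through the full wall thickness.


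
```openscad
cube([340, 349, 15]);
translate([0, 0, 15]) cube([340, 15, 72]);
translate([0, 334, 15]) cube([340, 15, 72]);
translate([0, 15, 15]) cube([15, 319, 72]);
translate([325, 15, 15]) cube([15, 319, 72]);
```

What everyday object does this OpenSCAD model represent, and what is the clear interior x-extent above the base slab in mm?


An open box. The internal width is 310 mm.

A 340×349 base slab with four walls standing on it — an open box. The base is 340 mm wide and the walls are 15 mm thick, so the internal width is 340 − 2 × 15 = 310 mm.


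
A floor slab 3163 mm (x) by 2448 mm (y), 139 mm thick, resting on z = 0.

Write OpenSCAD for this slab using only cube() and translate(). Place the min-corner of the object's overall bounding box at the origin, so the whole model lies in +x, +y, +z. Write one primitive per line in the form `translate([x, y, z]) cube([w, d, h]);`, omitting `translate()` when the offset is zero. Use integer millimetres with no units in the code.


cube([3163, 2448, 139]);


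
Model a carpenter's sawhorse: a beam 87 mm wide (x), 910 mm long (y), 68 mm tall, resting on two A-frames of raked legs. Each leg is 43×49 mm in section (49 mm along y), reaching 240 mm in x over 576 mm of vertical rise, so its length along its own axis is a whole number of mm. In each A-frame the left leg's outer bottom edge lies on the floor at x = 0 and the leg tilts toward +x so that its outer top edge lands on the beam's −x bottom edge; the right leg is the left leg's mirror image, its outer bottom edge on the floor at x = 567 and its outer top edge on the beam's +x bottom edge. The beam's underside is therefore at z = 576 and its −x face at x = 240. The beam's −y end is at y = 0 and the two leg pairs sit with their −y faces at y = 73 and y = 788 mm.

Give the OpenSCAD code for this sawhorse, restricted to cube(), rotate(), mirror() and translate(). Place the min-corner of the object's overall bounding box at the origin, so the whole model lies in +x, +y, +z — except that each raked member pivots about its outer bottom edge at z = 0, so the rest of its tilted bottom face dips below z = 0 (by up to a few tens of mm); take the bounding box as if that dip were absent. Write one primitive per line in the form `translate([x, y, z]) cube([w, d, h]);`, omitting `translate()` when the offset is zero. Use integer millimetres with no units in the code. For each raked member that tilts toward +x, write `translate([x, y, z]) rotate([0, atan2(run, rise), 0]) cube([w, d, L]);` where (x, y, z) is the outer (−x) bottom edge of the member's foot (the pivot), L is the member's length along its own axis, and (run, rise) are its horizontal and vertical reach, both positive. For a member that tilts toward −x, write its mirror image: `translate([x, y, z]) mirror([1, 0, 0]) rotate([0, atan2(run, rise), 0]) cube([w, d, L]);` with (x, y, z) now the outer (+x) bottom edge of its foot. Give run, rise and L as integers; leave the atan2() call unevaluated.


// leg length = √(240² + 576²) = 624
// right-leg outer foot x = 2·240 + 87 = 567
// beam min-corner = (240, 0, 576)
translate([240, 0, 576]) cube([87, 910, 68]);
translate([0, 73, 0]) rotate([0, atan2(240, 576), 0]) cube([43, 49, 624]);
translate([567, 73, 0]) mirror([1, 0, 0]) rotate([0, atan2(240, 576), 0]) cube([43, 49, 624]);
translate([0, 788, 0]) rotate([0, atan2(240, 576), 0]) cube([43, 49, 624]);
translate([567, 788, 0]) mirror([1, 0, 0]) rotate([0, atan2(240, 576), 0]) cube([43, 49, 624]);


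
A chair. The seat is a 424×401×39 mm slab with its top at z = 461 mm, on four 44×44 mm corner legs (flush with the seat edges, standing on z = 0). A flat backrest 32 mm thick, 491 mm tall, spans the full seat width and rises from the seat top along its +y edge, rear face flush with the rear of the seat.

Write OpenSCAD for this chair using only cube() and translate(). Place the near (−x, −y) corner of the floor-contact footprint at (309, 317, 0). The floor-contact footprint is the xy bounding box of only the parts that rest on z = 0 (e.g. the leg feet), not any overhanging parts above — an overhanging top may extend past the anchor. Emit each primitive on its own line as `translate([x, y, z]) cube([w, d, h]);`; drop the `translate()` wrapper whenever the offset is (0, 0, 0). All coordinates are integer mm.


// leg_h = 461 - 39 = 422
translate([309, 317, 422]) cube([424, 401, 39]);
translate([309, 317, 0]) cube([44, 44, 422]);
translate([689, 317, 0]) cube([44, 44, 422]);
translate([309, 674, 0]) cube([44, 44, 422]);
translate([689, 674, 0]) cube([44, 44, 422]);
translate([309, 686, 461]) cube([424, 32, 491]);


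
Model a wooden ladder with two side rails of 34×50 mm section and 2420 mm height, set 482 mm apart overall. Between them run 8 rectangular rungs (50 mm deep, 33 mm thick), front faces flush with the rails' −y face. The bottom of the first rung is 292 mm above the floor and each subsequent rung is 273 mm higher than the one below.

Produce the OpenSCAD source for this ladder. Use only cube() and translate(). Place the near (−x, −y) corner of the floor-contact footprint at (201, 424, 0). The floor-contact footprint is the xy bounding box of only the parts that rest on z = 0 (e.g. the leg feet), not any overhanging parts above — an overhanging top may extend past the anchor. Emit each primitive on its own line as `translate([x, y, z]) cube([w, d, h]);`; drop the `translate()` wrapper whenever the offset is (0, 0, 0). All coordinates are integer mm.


translate([201, 424, 0]) cube([34, 50, 2420]);
translate([649, 424, 0]) cube([34, 50, 2420]);
translate([235, 424, 292]) cube([414, 50, 33]);
translate([235, 424, 565]) cube([414, 50, 33]);
translate([235, 424, 838]) cube([414, 50, 33]);
translate([235, 424, 1111]) cube([414, 50, 33]);
translate([235, 424, 1384]) cube([414, 50, 33]);
translate([235, 424, 1657]) cube([414, 50, 33]);
translate([235, 424, 1930]) cube([414, 50, 33]);
translate([235, 424, 2203]) cube([414, 50, 33]);


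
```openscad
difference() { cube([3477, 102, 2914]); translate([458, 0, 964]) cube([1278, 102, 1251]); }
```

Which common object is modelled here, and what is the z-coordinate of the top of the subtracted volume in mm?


A wall with a window opening. The window head height is 2215 mm.

A wall with a rectangular opening subtracted — a window. Sill at z = 964, opening 1251 mm tall, so the head is at 964 + 1251 = 2215 mm.


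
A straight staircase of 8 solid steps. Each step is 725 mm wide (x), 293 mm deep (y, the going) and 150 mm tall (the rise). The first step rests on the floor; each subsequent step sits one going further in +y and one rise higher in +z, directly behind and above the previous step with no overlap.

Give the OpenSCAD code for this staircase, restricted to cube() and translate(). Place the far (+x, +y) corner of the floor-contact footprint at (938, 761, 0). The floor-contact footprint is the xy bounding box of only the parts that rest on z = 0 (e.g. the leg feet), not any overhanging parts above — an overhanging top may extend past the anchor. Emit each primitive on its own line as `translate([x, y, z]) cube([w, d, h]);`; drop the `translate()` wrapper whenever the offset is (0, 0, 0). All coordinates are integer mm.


translate([213, 468, 0]) cube([725, 293, 150]);
translate([213, 761, 150]) cube([725, 293, 150]);
translate([213, 1054, 300]) cube([725, 293, 150]);
translate([213, 1347, 450]) cube([725, 293, 150]);
translate([213, 1640, 600]) cube([725, 293, 150]);
translate([213, 1933, 750]) cube([725, 293, 150]);
translate([213, 2226, 900]) cube([725, 293, 150]);
translate([213, 2519, 1050]) cube([725, 293, 150]);


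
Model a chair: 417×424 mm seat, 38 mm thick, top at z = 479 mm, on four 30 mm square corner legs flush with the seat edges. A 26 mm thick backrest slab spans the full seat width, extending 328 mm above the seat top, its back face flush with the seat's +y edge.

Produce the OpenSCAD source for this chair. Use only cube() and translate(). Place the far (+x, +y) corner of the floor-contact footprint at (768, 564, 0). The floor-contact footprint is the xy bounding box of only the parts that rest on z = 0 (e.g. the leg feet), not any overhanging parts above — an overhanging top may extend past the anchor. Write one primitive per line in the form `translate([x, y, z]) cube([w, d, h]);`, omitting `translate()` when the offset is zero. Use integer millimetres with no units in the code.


translate([351, 140, 441]) cube([417, 424, 38]);
translate([351, 140, 0]) cube([30, 30, 441]);
translate([738, 140, 0]) cube([30, 30, 441]);
translate([351, 534, 0]) cube([30, 30, 441]);
translate([738, 534, 0]) cube([30, 30, 441]);
translate([351, 538, 479]) cube([417, 26, 328]);


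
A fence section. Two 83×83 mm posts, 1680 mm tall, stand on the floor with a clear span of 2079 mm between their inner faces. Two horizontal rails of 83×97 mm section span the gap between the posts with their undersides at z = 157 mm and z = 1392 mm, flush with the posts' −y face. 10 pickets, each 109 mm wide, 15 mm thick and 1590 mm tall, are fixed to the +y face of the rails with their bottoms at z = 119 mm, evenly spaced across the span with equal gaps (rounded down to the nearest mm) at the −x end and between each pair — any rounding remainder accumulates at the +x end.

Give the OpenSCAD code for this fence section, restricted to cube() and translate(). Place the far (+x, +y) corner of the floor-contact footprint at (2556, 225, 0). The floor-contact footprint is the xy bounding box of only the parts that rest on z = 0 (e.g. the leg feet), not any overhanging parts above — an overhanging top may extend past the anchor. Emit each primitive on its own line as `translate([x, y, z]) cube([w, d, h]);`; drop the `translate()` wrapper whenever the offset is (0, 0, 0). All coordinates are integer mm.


translate([311, 142, 0]) cube([83, 83, 1680]);
translate([2473, 142, 0]) cube([83, 83, 1680]);
translate([394, 142, 157]) cube([2079, 83, 97]);
translate([394, 142, 1392]) cube([2079, 83, 97]);
translate([483, 225, 119]) cube([109, 15, 1590]);
translate([681, 225, 119]) cube([109, 15, 1590]);
translate([879, 225, 119]) cube([109, 15, 1590]);
translate([1077, 225, 119]) cube([109, 15, 1590]);
translate([1275, 225, 119]) cube([109, 15, 1590]);
translate([1473, 225, 119]) cube([109, 15, 1590]);
translate([1671, 225, 119]) cube([109, 15, 1590]);
translate([1869, 225, 119]) cube([109, 15, 1590]);
translate([2067, 225, 119]) cube([109, 15, 1590]);
translate([2265, 225, 119]) cube([109, 15, 1590]);


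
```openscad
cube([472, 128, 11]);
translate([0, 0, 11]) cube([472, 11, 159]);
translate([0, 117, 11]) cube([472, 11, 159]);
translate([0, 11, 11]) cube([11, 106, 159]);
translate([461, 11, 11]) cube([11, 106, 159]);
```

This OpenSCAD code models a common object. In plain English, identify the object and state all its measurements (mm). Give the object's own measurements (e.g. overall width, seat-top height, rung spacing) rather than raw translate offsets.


An open-topped rectangular box: outside dimensions 472×128×170 mm, with a uniform wall and base thickness of 11 mm. The base is a full 472×128 slab on the floor; four walls sit on top of the base. The front and back walls (the −y and +y sides) span the full width; the two side walls fit between them.


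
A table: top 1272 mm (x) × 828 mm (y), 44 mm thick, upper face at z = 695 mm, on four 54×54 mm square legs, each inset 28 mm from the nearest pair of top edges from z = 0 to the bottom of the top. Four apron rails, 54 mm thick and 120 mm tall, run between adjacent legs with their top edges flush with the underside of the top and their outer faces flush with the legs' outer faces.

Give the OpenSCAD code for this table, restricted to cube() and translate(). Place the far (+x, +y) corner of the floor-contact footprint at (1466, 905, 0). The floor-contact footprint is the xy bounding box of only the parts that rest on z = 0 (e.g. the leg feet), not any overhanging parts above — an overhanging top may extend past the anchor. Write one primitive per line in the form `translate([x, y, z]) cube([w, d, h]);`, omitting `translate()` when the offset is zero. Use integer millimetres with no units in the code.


translate([222, 105, 651]) cube([1272, 828, 44]);
translate([250, 133, 0]) cube([54, 54, 651]);
translate([1412, 133, 0]) cube([54, 54, 651]);
translate([250, 851, 0]) cube([54, 54, 651]);
translate([1412, 851, 0]) cube([54, 54, 651]);
translate([304, 133, 531]) cube([1108, 54, 120]);
translate([304, 851, 531]) cube([1108, 54, 120]);
translate([250, 187, 531]) cube([54, 664, 120]);
translate([1412, 187, 531]) cube([54, 664, 120]);


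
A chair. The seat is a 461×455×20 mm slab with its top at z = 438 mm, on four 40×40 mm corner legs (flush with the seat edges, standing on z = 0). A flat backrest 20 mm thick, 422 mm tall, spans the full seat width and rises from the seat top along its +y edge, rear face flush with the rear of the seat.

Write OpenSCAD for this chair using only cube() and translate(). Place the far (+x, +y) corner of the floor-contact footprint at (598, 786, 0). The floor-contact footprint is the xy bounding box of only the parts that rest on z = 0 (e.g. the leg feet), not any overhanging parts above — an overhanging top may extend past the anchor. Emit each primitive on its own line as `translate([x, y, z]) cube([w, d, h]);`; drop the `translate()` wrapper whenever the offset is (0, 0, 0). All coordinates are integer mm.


translate([137, 331, 418]) cube([461, 455, 20]);
translate([137, 331, 0]) cube([40, 40, 418]);
translate([558, 331, 0]) cube([40, 40, 418]);
translate([137, 746, 0]) cube([40, 40, 418]);
translate([558, 746, 0]) cube([40, 40, 418]);
translate([137, 766, 438]) cube([461, 20, 422]);


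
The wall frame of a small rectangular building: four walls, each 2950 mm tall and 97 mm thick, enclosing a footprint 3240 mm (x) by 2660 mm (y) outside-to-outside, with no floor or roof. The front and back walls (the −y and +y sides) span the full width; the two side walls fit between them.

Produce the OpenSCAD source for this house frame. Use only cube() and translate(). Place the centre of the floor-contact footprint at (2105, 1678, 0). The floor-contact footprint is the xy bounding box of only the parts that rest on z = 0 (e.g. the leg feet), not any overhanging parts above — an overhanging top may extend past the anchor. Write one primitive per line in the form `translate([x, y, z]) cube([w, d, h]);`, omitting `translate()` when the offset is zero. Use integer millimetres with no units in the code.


translate([485, 348, 0]) cube([3240, 97, 2950]);
translate([485, 2911, 0]) cube([3240, 97, 2950]);
translate([485, 445, 0]) cube([97, 2466, 2950]);
translate([3628, 445, 0]) cube([97, 2466, 2950]);


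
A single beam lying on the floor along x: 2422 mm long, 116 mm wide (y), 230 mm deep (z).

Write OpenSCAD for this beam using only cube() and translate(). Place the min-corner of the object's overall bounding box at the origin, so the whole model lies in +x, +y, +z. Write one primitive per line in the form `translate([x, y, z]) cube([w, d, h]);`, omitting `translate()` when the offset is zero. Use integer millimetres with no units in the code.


cube([2422, 116, 230]);


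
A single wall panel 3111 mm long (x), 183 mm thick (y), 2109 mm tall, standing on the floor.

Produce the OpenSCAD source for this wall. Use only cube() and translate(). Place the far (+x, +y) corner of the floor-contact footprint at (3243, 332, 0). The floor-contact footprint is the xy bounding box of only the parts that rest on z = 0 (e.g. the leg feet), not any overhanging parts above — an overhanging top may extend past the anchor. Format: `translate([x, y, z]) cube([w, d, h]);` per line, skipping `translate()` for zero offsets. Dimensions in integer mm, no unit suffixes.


translate([132, 149, 0]) cube([3111, 183, 2109]);


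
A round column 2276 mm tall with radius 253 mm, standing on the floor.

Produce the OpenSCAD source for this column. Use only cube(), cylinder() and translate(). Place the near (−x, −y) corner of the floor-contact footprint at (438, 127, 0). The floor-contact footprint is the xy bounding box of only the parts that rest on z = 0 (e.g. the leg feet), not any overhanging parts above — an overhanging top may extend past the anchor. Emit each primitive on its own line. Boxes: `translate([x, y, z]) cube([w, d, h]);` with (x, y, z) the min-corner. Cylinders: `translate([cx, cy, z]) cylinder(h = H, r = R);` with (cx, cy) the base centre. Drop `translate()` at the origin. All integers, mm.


translate([691, 380, 0]) cylinder(h = 2276, r = 253);


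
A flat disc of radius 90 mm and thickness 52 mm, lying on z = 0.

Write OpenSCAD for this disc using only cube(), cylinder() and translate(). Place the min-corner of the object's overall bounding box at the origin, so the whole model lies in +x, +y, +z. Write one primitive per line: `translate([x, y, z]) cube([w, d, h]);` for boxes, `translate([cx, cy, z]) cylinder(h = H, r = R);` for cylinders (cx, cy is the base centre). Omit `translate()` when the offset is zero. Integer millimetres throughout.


translate([90, 90, 0]) cylinder(h = 52, r = 90);


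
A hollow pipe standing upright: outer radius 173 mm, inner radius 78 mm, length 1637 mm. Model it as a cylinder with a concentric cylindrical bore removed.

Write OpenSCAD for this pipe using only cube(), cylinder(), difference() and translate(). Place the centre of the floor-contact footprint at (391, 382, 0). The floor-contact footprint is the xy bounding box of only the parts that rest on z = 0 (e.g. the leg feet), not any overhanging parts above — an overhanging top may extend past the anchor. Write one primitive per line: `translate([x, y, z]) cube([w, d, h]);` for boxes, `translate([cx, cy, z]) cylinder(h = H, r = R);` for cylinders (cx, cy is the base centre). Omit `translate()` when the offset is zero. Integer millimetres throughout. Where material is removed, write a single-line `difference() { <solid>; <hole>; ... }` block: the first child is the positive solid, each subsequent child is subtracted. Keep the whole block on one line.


difference() { translate([391, 382, 0]) cylinder(h = 1637, r = 173); translate([391, 382, 0]) cylinder(h = 1637, r = 78); }


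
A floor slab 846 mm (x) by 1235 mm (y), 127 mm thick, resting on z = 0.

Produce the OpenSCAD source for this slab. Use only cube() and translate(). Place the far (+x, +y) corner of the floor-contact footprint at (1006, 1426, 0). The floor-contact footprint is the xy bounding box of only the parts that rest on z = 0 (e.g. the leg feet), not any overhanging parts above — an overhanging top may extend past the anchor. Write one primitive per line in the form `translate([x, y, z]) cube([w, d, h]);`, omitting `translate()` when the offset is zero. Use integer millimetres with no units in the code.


translate([160, 191, 0]) cube([846, 1235, 127]);


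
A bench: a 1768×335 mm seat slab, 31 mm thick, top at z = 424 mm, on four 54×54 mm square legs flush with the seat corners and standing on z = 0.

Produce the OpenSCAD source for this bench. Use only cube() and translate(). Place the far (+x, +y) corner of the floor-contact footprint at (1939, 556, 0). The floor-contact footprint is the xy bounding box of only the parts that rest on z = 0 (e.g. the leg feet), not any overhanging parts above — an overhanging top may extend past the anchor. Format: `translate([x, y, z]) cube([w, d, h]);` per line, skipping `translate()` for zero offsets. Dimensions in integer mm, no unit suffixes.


translate([171, 221, 393]) cube([1768, 335, 31]);
translate([171, 221, 0]) cube([54, 54, 393]);
translate([171, 502, 0]) cube([54, 54, 393]);
translate([1885, 221, 0]) cube([54, 54, 393]);
translate([1885, 502, 0]) cube([54, 54, 393]);


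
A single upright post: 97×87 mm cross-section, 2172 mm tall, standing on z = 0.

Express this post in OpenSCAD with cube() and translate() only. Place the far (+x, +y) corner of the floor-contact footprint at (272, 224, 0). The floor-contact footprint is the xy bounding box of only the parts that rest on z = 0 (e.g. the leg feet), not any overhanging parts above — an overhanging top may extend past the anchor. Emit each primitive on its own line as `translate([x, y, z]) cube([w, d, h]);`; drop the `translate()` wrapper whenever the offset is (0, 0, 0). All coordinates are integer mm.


translate([175, 137, 0]) cube([97, 87, 2172]);


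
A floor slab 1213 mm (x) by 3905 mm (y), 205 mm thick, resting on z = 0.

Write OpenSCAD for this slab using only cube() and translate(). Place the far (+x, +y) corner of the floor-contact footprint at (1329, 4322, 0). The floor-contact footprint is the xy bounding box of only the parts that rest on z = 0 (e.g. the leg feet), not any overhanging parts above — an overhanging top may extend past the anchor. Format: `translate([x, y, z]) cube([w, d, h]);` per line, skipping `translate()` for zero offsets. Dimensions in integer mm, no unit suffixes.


translate([116, 417, 0]) cube([1213, 3905, 205]);


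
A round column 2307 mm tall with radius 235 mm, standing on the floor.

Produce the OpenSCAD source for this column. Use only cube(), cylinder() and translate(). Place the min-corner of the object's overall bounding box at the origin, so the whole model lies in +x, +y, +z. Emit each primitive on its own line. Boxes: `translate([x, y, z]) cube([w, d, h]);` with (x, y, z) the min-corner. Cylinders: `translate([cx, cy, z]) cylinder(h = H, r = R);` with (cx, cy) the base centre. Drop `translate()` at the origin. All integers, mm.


translate([235, 235, 0]) cylinder(h = 2307, r = 235);


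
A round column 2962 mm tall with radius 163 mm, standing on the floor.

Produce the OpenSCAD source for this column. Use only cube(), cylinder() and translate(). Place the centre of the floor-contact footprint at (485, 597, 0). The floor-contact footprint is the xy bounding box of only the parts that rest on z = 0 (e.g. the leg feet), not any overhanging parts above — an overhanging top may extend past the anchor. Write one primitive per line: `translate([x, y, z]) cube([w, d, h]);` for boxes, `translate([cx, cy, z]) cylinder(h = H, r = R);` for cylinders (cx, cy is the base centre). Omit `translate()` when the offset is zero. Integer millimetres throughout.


translate([485, 597, 0]) cylinder(h = 2962, r = 163);


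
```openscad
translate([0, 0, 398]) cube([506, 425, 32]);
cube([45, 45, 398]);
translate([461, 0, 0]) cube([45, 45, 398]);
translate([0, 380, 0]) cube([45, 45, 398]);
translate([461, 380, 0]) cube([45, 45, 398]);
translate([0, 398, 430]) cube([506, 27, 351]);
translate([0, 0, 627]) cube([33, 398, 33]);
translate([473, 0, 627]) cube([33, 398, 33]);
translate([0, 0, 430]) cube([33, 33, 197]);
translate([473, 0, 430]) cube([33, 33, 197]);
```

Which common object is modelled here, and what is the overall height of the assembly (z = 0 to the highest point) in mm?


A chair. The overall height is 781 mm.

A slab on four corner posts with a tall panel at the back — a chair. The seat slab sits at z = 398 with thickness 32, and the 351 mm backrest starts at the seat top, so the overall height is 398 + 32 + 351 = 781 mm.


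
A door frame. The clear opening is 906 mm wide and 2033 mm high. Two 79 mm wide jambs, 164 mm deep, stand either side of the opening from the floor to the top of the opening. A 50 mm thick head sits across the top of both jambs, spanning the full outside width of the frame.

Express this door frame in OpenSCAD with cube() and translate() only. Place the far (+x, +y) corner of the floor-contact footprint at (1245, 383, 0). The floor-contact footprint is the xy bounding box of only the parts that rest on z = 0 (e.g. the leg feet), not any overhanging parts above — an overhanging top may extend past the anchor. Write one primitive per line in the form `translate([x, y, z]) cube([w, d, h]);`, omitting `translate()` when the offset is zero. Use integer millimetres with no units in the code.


translate([181, 219, 0]) cube([79, 164, 2033]);
translate([1166, 219, 0]) cube([79, 164, 2033]);
translate([181, 219, 2033]) cube([1064, 164, 50]);


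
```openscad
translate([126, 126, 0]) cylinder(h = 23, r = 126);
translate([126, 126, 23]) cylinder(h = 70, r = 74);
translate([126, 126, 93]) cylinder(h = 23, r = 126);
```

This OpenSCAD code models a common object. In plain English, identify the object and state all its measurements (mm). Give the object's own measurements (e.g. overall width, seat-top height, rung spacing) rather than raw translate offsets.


A spool: two coaxial disc flanges of radius 126 mm and thickness 23 mm, joined by a core cylinder of radius 74 mm and height 70 mm. The lower flange rests on z = 0 and the three cylinders share a vertical axis.


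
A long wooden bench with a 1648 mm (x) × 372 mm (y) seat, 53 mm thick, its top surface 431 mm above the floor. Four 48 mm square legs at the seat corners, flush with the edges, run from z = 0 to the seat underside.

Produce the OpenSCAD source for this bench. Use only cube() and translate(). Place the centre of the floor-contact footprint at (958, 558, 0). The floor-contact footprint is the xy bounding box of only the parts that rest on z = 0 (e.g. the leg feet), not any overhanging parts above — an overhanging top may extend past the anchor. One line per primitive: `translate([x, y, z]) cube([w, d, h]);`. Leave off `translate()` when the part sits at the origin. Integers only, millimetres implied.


translate([134, 372, 378]) cube([1648, 372, 53]);
translate([134, 372, 0]) cube([48, 48, 378]);
translate([134, 696, 0]) cube([48, 48, 378]);
translate([1734, 372, 0]) cube([48, 48, 378]);
translate([1734, 696, 0]) cube([48, 48, 378]);


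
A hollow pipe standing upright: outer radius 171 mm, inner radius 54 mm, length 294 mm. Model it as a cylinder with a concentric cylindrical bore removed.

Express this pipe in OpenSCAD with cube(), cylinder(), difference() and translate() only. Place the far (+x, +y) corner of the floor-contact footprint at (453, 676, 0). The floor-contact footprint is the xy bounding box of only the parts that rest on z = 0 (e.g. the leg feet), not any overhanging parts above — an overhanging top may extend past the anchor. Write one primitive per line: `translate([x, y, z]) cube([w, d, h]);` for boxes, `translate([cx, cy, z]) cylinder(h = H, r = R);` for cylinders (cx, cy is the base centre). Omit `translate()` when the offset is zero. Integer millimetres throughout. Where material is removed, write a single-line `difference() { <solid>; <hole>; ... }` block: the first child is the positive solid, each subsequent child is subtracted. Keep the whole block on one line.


difference() { translate([282, 505, 0]) cylinder(h = 294, r = 171); translate([282, 505, 0]) cylinder(h = 294, r = 54); }


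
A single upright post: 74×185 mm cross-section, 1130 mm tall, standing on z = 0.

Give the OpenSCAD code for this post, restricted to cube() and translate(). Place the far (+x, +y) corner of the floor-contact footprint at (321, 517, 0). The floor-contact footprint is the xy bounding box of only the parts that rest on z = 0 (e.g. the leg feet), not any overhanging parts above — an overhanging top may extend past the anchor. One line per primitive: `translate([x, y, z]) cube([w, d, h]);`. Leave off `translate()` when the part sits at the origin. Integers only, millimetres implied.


translate([247, 332, 0]) cube([74, 185, 1130]);


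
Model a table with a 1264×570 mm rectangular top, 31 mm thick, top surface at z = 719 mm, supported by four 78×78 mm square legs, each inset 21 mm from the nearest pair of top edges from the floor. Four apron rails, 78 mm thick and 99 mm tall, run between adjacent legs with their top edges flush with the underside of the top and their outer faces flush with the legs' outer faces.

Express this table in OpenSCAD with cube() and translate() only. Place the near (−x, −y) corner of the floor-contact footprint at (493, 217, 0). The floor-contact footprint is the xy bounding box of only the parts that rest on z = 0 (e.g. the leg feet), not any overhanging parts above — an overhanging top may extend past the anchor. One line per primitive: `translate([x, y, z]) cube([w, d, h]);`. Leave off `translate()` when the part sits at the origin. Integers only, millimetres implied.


translate([472, 196, 688]) cube([1264, 570, 31]);
translate([493, 217, 0]) cube([78, 78, 688]);
translate([1637, 217, 0]) cube([78, 78, 688]);
translate([493, 667, 0]) cube([78, 78, 688]);
translate([1637, 667, 0]) cube([78, 78, 688]);
translate([571, 217, 589]) cube([1066, 78, 99]);
translate([571, 667, 589]) cube([1066, 78, 99]);
translate([493, 295, 589]) cube([78, 372, 99]);
translate([1637, 295, 589]) cube([78, 372, 99]);


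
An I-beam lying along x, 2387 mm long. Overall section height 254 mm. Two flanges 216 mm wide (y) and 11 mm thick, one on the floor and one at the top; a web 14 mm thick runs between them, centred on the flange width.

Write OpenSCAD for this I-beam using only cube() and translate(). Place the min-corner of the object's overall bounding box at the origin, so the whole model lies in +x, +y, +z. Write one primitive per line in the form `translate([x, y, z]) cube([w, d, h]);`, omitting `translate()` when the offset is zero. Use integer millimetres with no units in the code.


cube([2387, 216, 11]);
translate([0, 101, 11]) cube([2387, 14, 232]);
translate([0, 0, 243]) cube([2387, 216, 11]);


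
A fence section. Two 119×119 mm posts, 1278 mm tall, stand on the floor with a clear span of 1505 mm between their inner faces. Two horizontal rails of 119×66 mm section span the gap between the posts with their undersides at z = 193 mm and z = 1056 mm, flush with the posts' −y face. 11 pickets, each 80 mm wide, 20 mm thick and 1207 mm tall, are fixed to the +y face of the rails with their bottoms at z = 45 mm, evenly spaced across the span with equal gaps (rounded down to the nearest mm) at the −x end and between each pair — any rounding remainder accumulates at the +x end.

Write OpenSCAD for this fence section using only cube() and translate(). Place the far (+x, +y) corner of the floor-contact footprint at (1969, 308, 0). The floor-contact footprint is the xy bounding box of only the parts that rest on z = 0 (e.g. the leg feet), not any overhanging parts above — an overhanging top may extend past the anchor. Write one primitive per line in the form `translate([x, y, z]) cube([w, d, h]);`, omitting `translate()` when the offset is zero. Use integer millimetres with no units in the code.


translate([226, 189, 0]) cube([119, 119, 1278]);
translate([1850, 189, 0]) cube([119, 119, 1278]);
translate([345, 189, 193]) cube([1505, 119, 66]);
translate([345, 189, 1056]) cube([1505, 119, 66]);
translate([397, 308, 45]) cube([80, 20, 1207]);
translate([529, 308, 45]) cube([80, 20, 1207]);
translate([661, 308, 45]) cube([80, 20, 1207]);
translate([793, 308, 45]) cube([80, 20, 1207]);
translate([925, 308, 45]) cube([80, 20, 1207]);
translate([1057, 308, 45]) cube([80, 20, 1207]);
translate([1189, 308, 45]) cube([80, 20, 1207]);
translate([1321, 308, 45]) cube([80, 20, 1207]);
translate([1453, 308, 45]) cube([80, 20, 1207]);
translate([1585, 308, 45]) cube([80, 20, 1207]);
translate([1717, 308, 45]) cube([80, 20, 1207]);


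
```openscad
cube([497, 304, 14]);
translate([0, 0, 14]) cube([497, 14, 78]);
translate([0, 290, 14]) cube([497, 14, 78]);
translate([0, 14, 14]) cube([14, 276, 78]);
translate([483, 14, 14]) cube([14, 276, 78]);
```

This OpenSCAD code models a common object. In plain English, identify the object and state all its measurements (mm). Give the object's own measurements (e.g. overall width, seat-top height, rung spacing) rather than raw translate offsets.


An open-topped rectangular box: outside dimensions 497×304×92 mm, with a uniform wall and base thickness of 14 mm. The base is a full 497×304 slab on the floor; four walls sit on top of the base. The front and back walls (the −y and +y sides) span the full width; the two side walls fit between them.


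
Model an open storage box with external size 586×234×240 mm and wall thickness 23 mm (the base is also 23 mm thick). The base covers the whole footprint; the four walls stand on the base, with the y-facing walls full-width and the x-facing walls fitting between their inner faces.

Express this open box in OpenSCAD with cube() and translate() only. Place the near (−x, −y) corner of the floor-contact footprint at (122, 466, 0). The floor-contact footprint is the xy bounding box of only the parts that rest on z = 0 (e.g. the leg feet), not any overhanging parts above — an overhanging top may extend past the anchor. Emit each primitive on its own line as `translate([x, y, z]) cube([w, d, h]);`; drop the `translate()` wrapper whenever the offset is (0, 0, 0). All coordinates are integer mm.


translate([122, 466, 0]) cube([586, 234, 23]);
translate([122, 466, 23]) cube([586, 23, 217]);
translate([122, 677, 23]) cube([586, 23, 217]);
translate([122, 489, 23]) cube([23, 188, 217]);
translate([685, 489, 23]) cube([23, 188, 217]);


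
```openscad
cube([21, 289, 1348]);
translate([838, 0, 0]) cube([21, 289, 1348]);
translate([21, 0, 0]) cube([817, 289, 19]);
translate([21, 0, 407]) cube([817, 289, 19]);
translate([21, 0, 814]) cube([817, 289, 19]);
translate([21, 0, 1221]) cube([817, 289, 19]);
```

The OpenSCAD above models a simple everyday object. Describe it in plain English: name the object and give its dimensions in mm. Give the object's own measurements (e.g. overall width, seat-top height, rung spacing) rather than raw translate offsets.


An open bookshelf. Two side panels, each 21 mm thick, 289 mm deep and 1348 mm tall, stand 859 mm apart (outside-to-outside). Between them sit 4 shelves, each 19 mm thick and 289 mm deep, spanning the full gap between the sides. The bottom shelf rests on the floor (its underside at z = 0) and the clear gap between one shelf's top and the next shelf's underside is 388 mm.


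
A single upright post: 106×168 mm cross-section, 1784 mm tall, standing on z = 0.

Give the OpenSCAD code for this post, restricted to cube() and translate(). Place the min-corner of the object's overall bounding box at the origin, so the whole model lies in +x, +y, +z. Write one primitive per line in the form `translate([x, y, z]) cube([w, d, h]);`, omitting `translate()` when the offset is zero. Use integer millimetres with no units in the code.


cube([106, 168, 1784]);


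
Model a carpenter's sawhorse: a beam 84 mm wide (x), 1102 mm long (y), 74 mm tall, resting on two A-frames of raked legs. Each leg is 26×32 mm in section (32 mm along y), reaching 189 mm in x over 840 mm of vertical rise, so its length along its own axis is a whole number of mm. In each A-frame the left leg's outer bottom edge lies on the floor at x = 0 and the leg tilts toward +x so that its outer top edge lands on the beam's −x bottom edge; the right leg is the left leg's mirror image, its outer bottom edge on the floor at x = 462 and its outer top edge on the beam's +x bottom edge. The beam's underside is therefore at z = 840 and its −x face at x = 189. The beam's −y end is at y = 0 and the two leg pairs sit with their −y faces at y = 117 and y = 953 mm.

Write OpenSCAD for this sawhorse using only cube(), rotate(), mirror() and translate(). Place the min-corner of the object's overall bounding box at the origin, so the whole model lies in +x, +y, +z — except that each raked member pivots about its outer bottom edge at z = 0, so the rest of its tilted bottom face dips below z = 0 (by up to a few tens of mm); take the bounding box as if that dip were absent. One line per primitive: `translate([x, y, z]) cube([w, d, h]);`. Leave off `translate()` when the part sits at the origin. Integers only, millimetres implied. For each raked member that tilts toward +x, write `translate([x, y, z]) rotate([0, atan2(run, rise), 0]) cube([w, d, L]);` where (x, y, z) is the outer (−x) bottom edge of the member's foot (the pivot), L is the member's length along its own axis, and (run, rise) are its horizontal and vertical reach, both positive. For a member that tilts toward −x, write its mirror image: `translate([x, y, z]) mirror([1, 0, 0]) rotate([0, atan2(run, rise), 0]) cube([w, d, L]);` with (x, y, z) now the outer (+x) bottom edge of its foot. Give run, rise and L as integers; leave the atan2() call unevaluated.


// leg length = √(189² + 840²) = 861
// right-leg outer foot x = 2·189 + 84 = 462
// beam min-corner = (189, 0, 840)
translate([189, 0, 840]) cube([84, 1102, 74]);
translate([0, 117, 0]) rotate([0, atan2(189, 840), 0]) cube([26, 32, 861]);
translate([462, 117, 0]) mirror([1, 0, 0]) rotate([0, atan2(189, 840), 0]) cube([26, 32, 861]);
translate([0, 953, 0]) rotate([0, atan2(189, 840), 0]) cube([26, 32, 861]);
translate([462, 953, 0]) mirror([1, 0, 0]) rotate([0, atan2(189, 840), 0]) cube([26, 32, 861]);
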